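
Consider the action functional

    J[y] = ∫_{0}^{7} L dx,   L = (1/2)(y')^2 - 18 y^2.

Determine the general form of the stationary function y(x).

The Lagrangian is L = (1/2)(y')^2 - 18 y^2.
∂L/∂y = -36y.
∂L/∂y' = y'.
The Euler-Lagrange equation d/dx(∂L/∂y') − ∂L/∂y = 0 becomes:
    y'' + 36 y = 0
General solution: y(x) = A sin(6x) + B cos(6x), where A and B are arbitrary constants fixed by the endpoint conditions.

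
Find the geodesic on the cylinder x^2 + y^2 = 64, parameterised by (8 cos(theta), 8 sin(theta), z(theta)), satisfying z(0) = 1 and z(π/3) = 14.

Parameterise the cylinder of radius R = 8 as
    r(θ) = (8 cos θ, 8 sin θ, z(θ)).
The arc-length element is
    ds = sqrt(64 + (dz/dθ)^2) dθ,
so the Lagrangian is L = sqrt(64 + z'^2).
L depends on z' only, not on z or θ, so ∂L/∂z = 0 and
    ∂L/∂z' = z' / sqrt(64 + z'^2).
The Euler-Lagrange equation gives
    d/dθ( z' / sqrt(64 + z'^2) ) = 0,
so z' is constant. Integrating once:
    z(θ) = a θ + b,
a helix on the cylinder (a straight line when the cylinder is unrolled). The constants a, b are determined by the endpoint conditions.
With endpoint conditions z(0) = 1 and z(π/3) = 14: from z(0) = b we get b = 1, and a·π/3 + 1 = 14 gives a = 39/π, so
    z(θ) = (39/π) θ + 1.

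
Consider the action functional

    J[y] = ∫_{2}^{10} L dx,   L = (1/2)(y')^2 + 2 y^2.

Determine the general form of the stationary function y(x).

The Lagrangian is L = (1/2)(y')^2 + 2 y^2.
∂L/∂y = 4y.
∂L/∂y' = y'.
The Euler-Lagrange equation d/dx(∂L/∂y') − ∂L/∂y = 0 becomes:
    y'' - 4 y = 0
General solution: y(x) = A e^(2x) + B e^(-2x), where A and B are arbitrary constants fixed by the endpoint conditions.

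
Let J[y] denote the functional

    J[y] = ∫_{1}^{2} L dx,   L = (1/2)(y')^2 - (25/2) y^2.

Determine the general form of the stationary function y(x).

The Lagrangian is L = (1/2)(y')^2 - (25/2) y^2.
∂L/∂y = -25y.
∂L/∂y' = y'.
The Euler-Lagrange equation d/dx(∂L/∂y') − ∂L/∂y = 0 becomes:
    y'' + 25 y = 0
General solution: y(x) = A sin(5x) + B cos(5x), where A and B are arbitrary constants fixed by the endpoint conditions.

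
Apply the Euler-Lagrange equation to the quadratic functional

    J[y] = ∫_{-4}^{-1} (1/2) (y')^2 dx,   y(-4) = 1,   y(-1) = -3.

The Lagrangian is L = (1/2) (y')^2.
Compute ∂L/∂y = 0, ∂L/∂y' = y'.
The Euler-Lagrange equation d/dx(∂L/∂y') − ∂L/∂y = 0 reduces to
    y'' = 0.
Its general solution is
    y(x) = A x + B,
with A, B fixed by the endpoint conditions.
Applying the endpoint conditions y(-4) = 1 and y(-1) = -3: solve A·-4 + B = 1 and A·-1 + B = -3. Subtracting gives A(-1 − -4) = -3 − 1, so A = -4/3, and B = 1 − A·-4 = -13/3. Therefore
    y(x) = (-4/3) x - 13/3.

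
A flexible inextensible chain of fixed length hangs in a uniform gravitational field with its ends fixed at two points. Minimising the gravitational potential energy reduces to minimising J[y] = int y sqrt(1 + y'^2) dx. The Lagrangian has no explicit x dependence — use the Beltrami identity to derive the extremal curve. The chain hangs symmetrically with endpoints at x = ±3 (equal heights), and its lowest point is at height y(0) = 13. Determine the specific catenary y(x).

The Lagrangian L(y, y') = y sqrt(1 + y'^2) has no explicit x dependence, so the Beltrami identity applies:
    L − y' ∂L/∂y' = C.
Compute ∂L/∂y' = y · y' / sqrt(1 + y'^2). Then
    L − y' ∂L/∂y'
    = y sqrt(1 + y'^2) − y · y'^2 / sqrt(1 + y'^2)
    = y (1 + y'^2 − y'^2) / sqrt(1 + y'^2)
    = y / sqrt(1 + y'^2) = C.
Squaring gives y^2 = C^2 (1 + y'^2), i.e.
    y'^2 = y^2 / C^2 − 1.
Separating variables,
    dy / sqrt(y^2 − C^2) = dx / C,
and integrating gives arccosh(y / C) = (x − a)/C, so
    y(x) = C cosh((x − a)/C),
the catenary. The constants C and a are fixed by the two endpoint conditions (and, for the hanging-chain problem, the length constraint selects C).
Now fit the given data. The endpoints x = ±3 are symmetric at equal height, so the catenary is even about its minimum: a = 0 and y(x) = C cosh(x/C). The lowest point is y(0) = C cosh(0) = C, and we are told y(0) = 13, so C = 13. Therefore
    y(x) = 13 cosh(x/13),
and at the endpoints
    y(±3) = 13 cosh(3/13).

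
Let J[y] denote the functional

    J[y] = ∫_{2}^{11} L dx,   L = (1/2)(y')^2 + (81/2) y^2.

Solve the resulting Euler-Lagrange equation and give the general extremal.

The Lagrangian is L = (1/2)(y')^2 + (81/2) y^2.
∂L/∂y = 81y.
∂L/∂y' = y'.
The Euler-Lagrange equation d/dx(∂L/∂y') − ∂L/∂y = 0 becomes:
    y'' - 81 y = 0
General solution: y(x) = A e^(9x) + B e^(-9x), where A and B are arbitrary constants fixed by the endpoint conditions.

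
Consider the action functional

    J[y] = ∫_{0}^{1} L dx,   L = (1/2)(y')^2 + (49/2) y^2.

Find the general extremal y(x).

The Lagrangian is L = (1/2)(y')^2 + (49/2) y^2.
∂L/∂y = 49y.
∂L/∂y' = y'.
The Euler-Lagrange equation d/dx(∂L/∂y') − ∂L/∂y = 0 becomes:
    y'' - 49 y = 0
General solution: y(x) = A e^(7x) + B e^(-7x), where A and B are arbitrary constants fixed by the endpoint conditions.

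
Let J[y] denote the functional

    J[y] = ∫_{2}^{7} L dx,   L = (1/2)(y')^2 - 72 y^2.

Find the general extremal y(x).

The Lagrangian is L = (1/2)(y')^2 - 72 y^2.
∂L/∂y = -144y.
∂L/∂y' = y'.
The Euler-Lagrange equation d/dx(∂L/∂y') − ∂L/∂y = 0 becomes:
    y'' + 144 y = 0
General solution: y(x) = A sin(12x) + B cos(12x), where A and B are arbitrary constants fixed by the endpoint conditions.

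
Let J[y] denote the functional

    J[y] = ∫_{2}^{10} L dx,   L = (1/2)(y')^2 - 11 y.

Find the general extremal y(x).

The Lagrangian is L = (1/2)(y')^2 - 11 y.
∂L/∂y = -11.
∂L/∂y' = y'.
The Euler-Lagrange equation d/dx(∂L/∂y') − ∂L/∂y = 0 becomes:
    y'' + 11 = 0
General solution: y(x) = -(11/2) x^2 + A x + B, where A and B are arbitrary constants fixed by the endpoint conditions.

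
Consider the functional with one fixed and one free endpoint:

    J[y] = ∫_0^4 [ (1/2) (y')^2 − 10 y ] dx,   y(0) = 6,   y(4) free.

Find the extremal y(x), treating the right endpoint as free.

The Lagrangian L = (1/2) (y')^2 − 10 y gives
    ∂L/∂y = −10,   ∂L/∂y' = y'.
Euler-Lagrange: d/dx(y') − (−10) = 0, i.e. y'' + 10 = 0, so
    y(x) = −(10/2) x^2 + C1 x + C2.
Fixed left endpoint y(0) = 6 ⇒ C2 = 6.
The right endpoint x = 4 is free, so the natural (transversality) condition is ∂L/∂y' |_{x=4} = 0, i.e. y'(4) = 0.
Compute y'(x) = −10 x + C1, so y'(4) = −40 + C1 = 0 ⇒ C1 = 40.
Therefore the extremal is
    y(x) = −5 x^2 + 40 x + 6.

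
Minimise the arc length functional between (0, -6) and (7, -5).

Arc-length functional: J[y] = ∫ sqrt(1 + (y')^2) dx.
Lagrangian L = sqrt(1 + (y')^2) has no explicit y dependence, so ∂L/∂y = 0 and the Euler-Lagrange equation gives
    d/dx( y' / sqrt(1 + (y')^2) ) = 0  ⇒  y' / sqrt(1 + (y')^2) = const.
Hence y' is constant, so y(x) is affine.
Fitting the endpoints (0, -6) and (7, -5):
    slope m = ((-5) − (-6)) / (7 − 0) = 1/7,
    intercept c = (-6) − m·0 = -6.
Extremal: y(x) = (1/7) x - 6.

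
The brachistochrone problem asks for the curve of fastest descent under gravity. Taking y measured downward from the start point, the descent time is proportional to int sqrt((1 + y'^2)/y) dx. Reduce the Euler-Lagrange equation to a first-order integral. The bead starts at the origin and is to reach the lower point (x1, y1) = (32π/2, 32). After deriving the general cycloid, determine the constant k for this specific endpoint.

The Lagrangian L = sqrt((1 + y'^2) / y) has no explicit x dependence, so the Beltrami identity applies:
    L − y' ∂L/∂y' = C.
Compute ∂L/∂y' = y' / sqrt(y (1 + y'^2)).
Substitute:
    sqrt((1 + y'^2)/y) − y'·y' / sqrt(y (1 + y'^2))
    = (1 + y'^2) / sqrt(y (1 + y'^2)) − y'^2 / sqrt(y (1 + y'^2))
    = 1 / sqrt(y (1 + y'^2)) = C.
Squaring and rearranging gives the first integral
    y (1 + y'^2) = 1/C^2 =: k   (constant).
Solving this first-order ODE by the substitution
    y = (k/2)(1 − cos θ)
yields the cycloid parameterisation
    x(θ) = (k/2)(θ − sin θ),   y(θ) = (k/2)(1 − cos θ).
The constant k is fixed by the endpoint condition.
Now fit the given lower endpoint (x1, y1) = (32π/2, 32). At the bottom of the first arch (θ = π), the parametric equations give
    y(π) = (k/2)(1 − cos π) = k,
    x(π) = (k/2)(π − sin π) = kπ/2.
Matching y(π) = 32 gives k = 32, consistent with x(π) = 32π/2. Therefore the specific cycloid is
    x(θ) = (32/2)(θ − sin θ),   y(θ) = (32/2)(1 − cos θ).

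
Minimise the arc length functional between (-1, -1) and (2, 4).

Arc-length functional: J[y] = ∫ sqrt(1 + (y')^2) dx.
Lagrangian L = sqrt(1 + (y')^2) has no explicit y dependence, so ∂L/∂y = 0 and the Euler-Lagrange equation gives
    d/dx( y' / sqrt(1 + (y')^2) ) = 0  ⇒  y' / sqrt(1 + (y')^2) = const.
Hence y' is constant, so y(x) is affine.
Fitting the endpoints (-1, -1) and (2, 4):
    slope m = (4 − (-1)) / (2 − (-1)) = 5/3,
    intercept c = (-1) − m·(-1) = 2/3.
Extremal: y(x) = (5/3) x + 2/3.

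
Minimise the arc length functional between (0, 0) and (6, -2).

Arc-length functional: J[y] = ∫ sqrt(1 + (y')^2) dx.
Lagrangian L = sqrt(1 + (y')^2) has no explicit y dependence, so ∂L/∂y = 0 and the Euler-Lagrange equation gives
    d/dx( y' / sqrt(1 + (y')^2) ) = 0  ⇒  y' / sqrt(1 + (y')^2) = const.
Hence y' is constant, so y(x) is affine.
Fitting the endpoints (0, 0) and (6, -2):
    slope m = ((-2) − 0) / (6 − 0) = -1/3,
    intercept c = 0 − m·0 = 0.
Extremal: y(x) = (-1/3) x.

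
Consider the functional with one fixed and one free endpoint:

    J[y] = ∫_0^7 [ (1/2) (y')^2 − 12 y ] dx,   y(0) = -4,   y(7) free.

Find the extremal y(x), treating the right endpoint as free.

The Lagrangian L = (1/2) (y')^2 − 12 y gives
    ∂L/∂y = −12,   ∂L/∂y' = y'.
Euler-Lagrange: d/dx(y') − (−12) = 0, i.e. y'' + 12 = 0, so
    y(x) = −(12/2) x^2 + C1 x + C2.
Fixed left endpoint y(0) = -4 ⇒ C2 = -4.
The right endpoint x = 7 is free, so the natural (transversality) condition is ∂L/∂y' |_{x=7} = 0, i.e. y'(7) = 0.
Compute y'(x) = −12 x + C1, so y'(7) = −84 + C1 = 0 ⇒ C1 = 84.
Therefore the extremal is
    y(x) = −6 x^2 + 84 x − 4.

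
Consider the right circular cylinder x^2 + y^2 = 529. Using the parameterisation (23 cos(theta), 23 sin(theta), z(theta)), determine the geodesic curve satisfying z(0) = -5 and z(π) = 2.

Parameterise the cylinder of radius R = 23 as
    r(θ) = (23 cos θ, 23 sin θ, z(θ)).
The arc-length element is
    ds = sqrt(529 + (dz/dθ)^2) dθ,
so the Lagrangian is L = sqrt(529 + z'^2).
L depends on z' only, not on z or θ, so ∂L/∂z = 0 and
    ∂L/∂z' = z' / sqrt(529 + z'^2).
The Euler-Lagrange equation gives
    d/dθ( z' / sqrt(529 + z'^2) ) = 0,
so z' is constant. Integrating once:
    z(θ) = a θ + b,
a helix on the cylinder (a straight line when the cylinder is unrolled). The constants a, b are determined by the endpoint conditions.
With endpoint conditions z(0) = -5 and z(π) = 2: from z(0) = b we get b = -5, and a·π + -5 = 2 gives a = 7/π, so
    z(θ) = (7/π) θ − 5.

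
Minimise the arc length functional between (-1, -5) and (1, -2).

Arc-length functional: J[y] = ∫ sqrt(1 + (y')^2) dx.
Lagrangian L = sqrt(1 + (y')^2) has no explicit y dependence, so ∂L/∂y = 0 and the Euler-Lagrange equation gives
    d/dx( y' / sqrt(1 + (y')^2) ) = 0  ⇒  y' / sqrt(1 + (y')^2) = const.
Hence y' is constant, so y(x) is affine.
Fitting the endpoints (-1, -5) and (1, -2):
    slope m = ((-2) − (-5)) / (1 − (-1)) = 3/2,
    intercept c = (-5) − m·(-1) = -7/2.
Extremal: y(x) = (3/2) x - 7/2.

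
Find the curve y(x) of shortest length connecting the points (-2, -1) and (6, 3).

Arc-length functional: J[y] = ∫ sqrt(1 + (y')^2) dx.
Lagrangian L = sqrt(1 + (y')^2) has no explicit y dependence, so ∂L/∂y = 0 and the Euler-Lagrange equation gives
    d/dx( y' / sqrt(1 + (y')^2) ) = 0  ⇒  y' / sqrt(1 + (y')^2) = const.
Hence y' is constant, so y(x) is affine.
Fitting the endpoints (-2, -1) and (6, 3):
    slope m = (3 − (-1)) / (6 − (-2)) = 1/2,
    intercept c = (-1) − m·(-2) = 0.
Extremal: y(x) = (1/2) x.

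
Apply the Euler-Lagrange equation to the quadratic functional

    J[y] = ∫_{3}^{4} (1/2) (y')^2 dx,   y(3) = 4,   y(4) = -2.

The Lagrangian is L = (1/2) (y')^2.
Compute ∂L/∂y = 0, ∂L/∂y' = y'.
The Euler-Lagrange equation d/dx(∂L/∂y') − ∂L/∂y = 0 reduces to
    y'' = 0.
Its general solution is
    y(x) = A x + B,
with A, B fixed by the endpoint conditions.
Applying the endpoint conditions y(3) = 4 and y(4) = -2: solve A·3 + B = 4 and A·4 + B = -2. Subtracting gives A(4 − 3) = -2 − 4, so A = -6, and B = 4 − A·3 = 22. Therefore
    y(x) = -6 x + 22.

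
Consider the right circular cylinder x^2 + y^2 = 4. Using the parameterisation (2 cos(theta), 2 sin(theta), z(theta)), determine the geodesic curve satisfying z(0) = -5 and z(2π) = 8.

Parameterise the cylinder of radius R = 2 as
    r(θ) = (2 cos θ, 2 sin θ, z(θ)).
The arc-length element is
    ds = sqrt(4 + (dz/dθ)^2) dθ,
so the Lagrangian is L = sqrt(4 + z'^2).
L depends on z' only, not on z or θ, so ∂L/∂z = 0 and
    ∂L/∂z' = z' / sqrt(4 + z'^2).
The Euler-Lagrange equation gives
    d/dθ( z' / sqrt(4 + z'^2) ) = 0,
so z' is constant. Integrating once:
    z(θ) = a θ + b,
a helix on the cylinder (a straight line when the cylinder is unrolled). The constants a, b are determined by the endpoint conditions.
With endpoint conditions z(0) = -5 and z(2π) = 8: from z(0) = b we get b = -5, and a·2π + -5 = 8 gives a = 13/(2π), so
    z(θ) = (13/(2π)) θ − 5.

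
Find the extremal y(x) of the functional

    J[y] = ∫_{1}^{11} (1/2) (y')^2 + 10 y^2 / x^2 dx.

The Lagrangian is L = (1/2) (y')^2 + 10 y^2 / x^2.
Compute ∂L/∂y = 20y/x^2, ∂L/∂y' = y'.
The Euler-Lagrange equation d/dx(∂L/∂y') − ∂L/∂y = 0 reduces to
    y'' − 20/x^2 · y = 0  (x > 0).
Its general solution is
    y(x) = A x^5 + B x^(-4),
with A, B fixed by the endpoint conditions.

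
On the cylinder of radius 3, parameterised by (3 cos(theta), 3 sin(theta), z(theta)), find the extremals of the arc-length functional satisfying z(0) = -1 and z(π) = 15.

Parameterise the cylinder of radius R = 3 as
    r(θ) = (3 cos θ, 3 sin θ, z(θ)).
The arc-length element is
    ds = sqrt(9 + (dz/dθ)^2) dθ,
so the Lagrangian is L = sqrt(9 + z'^2).
L depends on z' only, not on z or θ, so ∂L/∂z = 0 and
    ∂L/∂z' = z' / sqrt(9 + z'^2).
The Euler-Lagrange equation gives
    d/dθ( z' / sqrt(9 + z'^2) ) = 0,
so z' is constant. Integrating once:
    z(θ) = a θ + b,
a helix on the cylinder (a straight line when the cylinder is unrolled). The constants a, b are determined by the endpoint conditions.
With endpoint conditions z(0) = -1 and z(π) = 15: from z(0) = b we get b = -1, and a·π + -1 = 15 gives a = 16/π, so
    z(θ) = (16/π) θ − 1.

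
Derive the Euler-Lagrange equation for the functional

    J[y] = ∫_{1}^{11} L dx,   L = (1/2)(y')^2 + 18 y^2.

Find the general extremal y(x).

The Lagrangian is L = (1/2)(y')^2 + 18 y^2.
∂L/∂y = 36y.
∂L/∂y' = y'.
The Euler-Lagrange equation d/dx(∂L/∂y') − ∂L/∂y = 0 becomes:
    y'' - 36 y = 0
General solution: y(x) = A e^(6x) + B e^(-6x), where A and B are arbitrary constants fixed by the endpoint conditions.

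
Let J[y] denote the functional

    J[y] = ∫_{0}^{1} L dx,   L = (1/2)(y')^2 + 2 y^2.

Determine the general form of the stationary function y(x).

The Lagrangian is L = (1/2)(y')^2 + 2 y^2.
∂L/∂y = 4y.
∂L/∂y' = y'.
The Euler-Lagrange equation d/dx(∂L/∂y') − ∂L/∂y = 0 becomes:
    y'' - 4 y = 0
General solution: y(x) = A e^(2x) + B e^(-2x), where A and B are arbitrary constants fixed by the endpoint conditions.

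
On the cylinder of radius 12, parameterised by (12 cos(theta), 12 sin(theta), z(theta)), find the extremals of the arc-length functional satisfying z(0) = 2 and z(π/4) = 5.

Parameterise the cylinder of radius R = 12 as
    r(θ) = (12 cos θ, 12 sin θ, z(θ)).
The arc-length element is
    ds = sqrt(144 + (dz/dθ)^2) dθ,
so the Lagrangian is L = sqrt(144 + z'^2).
L depends on z' only, not on z or θ, so ∂L/∂z = 0 and
    ∂L/∂z' = z' / sqrt(144 + z'^2).
The Euler-Lagrange equation gives
    d/dθ( z' / sqrt(144 + z'^2) ) = 0,
so z' is constant. Integrating once:
    z(θ) = a θ + b,
a helix on the cylinder (a straight line when the cylinder is unrolled). The constants a, b are determined by the endpoint conditions.
With endpoint conditions z(0) = 2 and z(π/4) = 5: from z(0) = b we get b = 2, and a·π/4 + 2 = 5 gives a = 12/π, so
    z(θ) = (12/π) θ + 2.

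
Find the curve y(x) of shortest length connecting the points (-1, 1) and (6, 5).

Arc-length functional: J[y] = ∫ sqrt(1 + (y')^2) dx.
Lagrangian L = sqrt(1 + (y')^2) has no explicit y dependence, so ∂L/∂y = 0 and the Euler-Lagrange equation gives
    d/dx( y' / sqrt(1 + (y')^2) ) = 0  ⇒  y' / sqrt(1 + (y')^2) = const.
Hence y' is constant, so y(x) is affine.
Fitting the endpoints (-1, 1) and (6, 5):
    slope m = (5 − 1) / (6 − (-1)) = 4/7,
    intercept c = 1 − m·(-1) = 11/7.
Extremal: y(x) = (4/7) x + 11/7.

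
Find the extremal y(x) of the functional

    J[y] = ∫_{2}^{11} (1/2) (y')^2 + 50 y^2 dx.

The Lagrangian is L = (1/2) (y')^2 + 50 y^2.
Compute ∂L/∂y = 100y, ∂L/∂y' = y'.
The Euler-Lagrange equation d/dx(∂L/∂y') − ∂L/∂y = 0 reduces to
    y'' − 100 y = 0.
Its general solution is
    y(x) = A e^(10x) + B e^(−10x),
with A, B fixed by the endpoint conditions.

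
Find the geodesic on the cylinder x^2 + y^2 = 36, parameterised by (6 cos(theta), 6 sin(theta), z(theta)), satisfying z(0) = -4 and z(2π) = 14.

Parameterise the cylinder of radius R = 6 as
    r(θ) = (6 cos θ, 6 sin θ, z(θ)).
The arc-length element is
    ds = sqrt(36 + (dz/dθ)^2) dθ,
so the Lagrangian is L = sqrt(36 + z'^2).
L depends on z' only, not on z or θ, so ∂L/∂z = 0 and
    ∂L/∂z' = z' / sqrt(36 + z'^2).
The Euler-Lagrange equation gives
    d/dθ( z' / sqrt(36 + z'^2) ) = 0,
so z' is constant. Integrating once:
    z(θ) = a θ + b,
a helix on the cylinder (a straight line when the cylinder is unrolled). The constants a, b are determined by the endpoint conditions.
With endpoint conditions z(0) = -4 and z(2π) = 14: from z(0) = b we get b = -4, and a·2π + -4 = 14 gives a = 9/π, so
    z(θ) = (9/π) θ − 4.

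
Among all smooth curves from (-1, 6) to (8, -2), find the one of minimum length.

Arc-length functional: J[y] = ∫ sqrt(1 + (y')^2) dx.
Lagrangian L = sqrt(1 + (y')^2) has no explicit y dependence, so ∂L/∂y = 0 and the Euler-Lagrange equation gives
    d/dx( y' / sqrt(1 + (y')^2) ) = 0  ⇒  y' / sqrt(1 + (y')^2) = const.
Hence y' is constant, so y(x) is affine.
Fitting the endpoints (-1, 6) and (8, -2):
    slope m = ((-2) − 6) / (8 − (-1)) = -8/9,
    intercept c = 6 − m·(-1) = 46/9.
Extremal: y(x) = (-8/9) x + 46/9.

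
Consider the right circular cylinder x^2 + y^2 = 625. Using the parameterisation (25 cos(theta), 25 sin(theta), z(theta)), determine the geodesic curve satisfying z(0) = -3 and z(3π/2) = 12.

Parameterise the cylinder of radius R = 25 as
    r(θ) = (25 cos θ, 25 sin θ, z(θ)).
The arc-length element is
    ds = sqrt(625 + (dz/dθ)^2) dθ,
so the Lagrangian is L = sqrt(625 + z'^2).
L depends on z' only, not on z or θ, so ∂L/∂z = 0 and
    ∂L/∂z' = z' / sqrt(625 + z'^2).
The Euler-Lagrange equation gives
    d/dθ( z' / sqrt(625 + z'^2) ) = 0,
so z' is constant. Integrating once:
    z(θ) = a θ + b,
a helix on the cylinder (a straight line when the cylinder is unrolled). The constants a, b are determined by the endpoint conditions.
With endpoint conditions z(0) = -3 and z(3π/2) = 12: from z(0) = b we get b = -3, and a·3π/2 + -3 = 12 gives a = 10/π, so
    z(θ) = (10/π) θ − 3.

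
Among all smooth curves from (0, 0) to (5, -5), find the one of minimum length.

Arc-length functional: J[y] = ∫ sqrt(1 + (y')^2) dx.
Lagrangian L = sqrt(1 + (y')^2) has no explicit y dependence, so ∂L/∂y = 0 and the Euler-Lagrange equation gives
    d/dx( y' / sqrt(1 + (y')^2) ) = 0  ⇒  y' / sqrt(1 + (y')^2) = const.
Hence y' is constant, so y(x) is affine.
Fitting the endpoints (0, 0) and (5, -5):
    slope m = ((-5) − 0) / (5 − 0) = -1,
    intercept c = 0 − m·0 = 0.
Extremal: y(x) = -x.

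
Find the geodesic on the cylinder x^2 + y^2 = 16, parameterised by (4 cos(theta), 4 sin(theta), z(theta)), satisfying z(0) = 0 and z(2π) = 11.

Parameterise the cylinder of radius R = 4 as
    r(θ) = (4 cos θ, 4 sin θ, z(θ)).
The arc-length element is
    ds = sqrt(16 + (dz/dθ)^2) dθ,
so the Lagrangian is L = sqrt(16 + z'^2).
L depends on z' only, not on z or θ, so ∂L/∂z = 0 and
    ∂L/∂z' = z' / sqrt(16 + z'^2).
The Euler-Lagrange equation gives
    d/dθ( z' / sqrt(16 + z'^2) ) = 0,
so z' is constant. Integrating once:
    z(θ) = a θ + b,
a helix on the cylinder (a straight line when the cylinder is unrolled). The constants a, b are determined by the endpoint conditions.
With endpoint conditions z(0) = 0 and z(2π) = 11: from z(0) = b we get b = 0, and a·2π + 0 = 11 gives a = 11/(2π), so
    z(θ) = (11/(2π)) θ.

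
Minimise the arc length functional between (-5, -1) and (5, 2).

Arc-length functional: J[y] = ∫ sqrt(1 + (y')^2) dx.
Lagrangian L = sqrt(1 + (y')^2) has no explicit y dependence, so ∂L/∂y = 0 and the Euler-Lagrange equation gives
    d/dx( y' / sqrt(1 + (y')^2) ) = 0  ⇒  y' / sqrt(1 + (y')^2) = const.
Hence y' is constant, so y(x) is affine.
Fitting the endpoints (-5, -1) and (5, 2):
    slope m = (2 − (-1)) / (5 − (-5)) = 3/10,
    intercept c = (-1) − m·(-5) = 1/2.
Extremal: y(x) = (3/10) x + 1/2.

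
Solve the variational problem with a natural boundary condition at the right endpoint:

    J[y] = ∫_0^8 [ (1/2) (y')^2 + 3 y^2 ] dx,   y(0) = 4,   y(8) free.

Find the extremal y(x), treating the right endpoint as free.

The Lagrangian L = (1/2) (y')^2 + 3 y^2 gives
    ∂L/∂y = 6 y,   ∂L/∂y' = y'.
Euler-Lagrange: y'' − 6 y = 0.
With k = sqrt(6), the general solution is
    y(x) = A cosh(sqrt(6) x) + B sinh(sqrt(6) x).
Fixed left endpoint y(0) = 4 ⇒ A = 4.
The right endpoint x = 8 is free, so the natural (transversality) condition is ∂L/∂y' |_{x=8} = 0, i.e. y'(8) = 0.
Compute y'(x) = A k sinh(k x) + B k cosh(k x), so
    y'(8) = A k sinh(k·8) + B k cosh(k·8) = 0
    ⇒ B = −A tanh(k·8) = − 4 tanh(sqrt(6)·8).
Therefore the extremal is
    y(x) = 4 cosh(sqrt(6) x) − 4 tanh(sqrt(6)·8) sinh(sqrt(6) x).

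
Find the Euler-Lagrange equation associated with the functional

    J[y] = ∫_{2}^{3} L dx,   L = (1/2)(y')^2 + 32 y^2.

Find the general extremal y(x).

The Lagrangian is L = (1/2)(y')^2 + 32 y^2.
∂L/∂y = 64y.
∂L/∂y' = y'.
The Euler-Lagrange equation d/dx(∂L/∂y') − ∂L/∂y = 0 becomes:
    y'' - 64 y = 0
General solution: y(x) = A e^(8x) + B e^(-8x), where A and B are arbitrary constants fixed by the endpoint conditions.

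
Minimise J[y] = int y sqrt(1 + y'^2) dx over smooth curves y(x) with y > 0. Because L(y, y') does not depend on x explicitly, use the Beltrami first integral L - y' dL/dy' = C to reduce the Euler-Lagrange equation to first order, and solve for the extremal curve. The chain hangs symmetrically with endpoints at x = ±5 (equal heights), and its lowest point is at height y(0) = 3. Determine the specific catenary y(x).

The Lagrangian L(y, y') = y sqrt(1 + y'^2) has no explicit x dependence, so the Beltrami identity applies:
    L − y' ∂L/∂y' = C.
Compute ∂L/∂y' = y · y' / sqrt(1 + y'^2). Then
    L − y' ∂L/∂y'
    = y sqrt(1 + y'^2) − y · y'^2 / sqrt(1 + y'^2)
    = y (1 + y'^2 − y'^2) / sqrt(1 + y'^2)
    = y / sqrt(1 + y'^2) = C.
Squaring gives y^2 = C^2 (1 + y'^2), i.e.
    y'^2 = y^2 / C^2 − 1.
Separating variables,
    dy / sqrt(y^2 − C^2) = dx / C,
and integrating gives arccosh(y / C) = (x − a)/C, so
    y(x) = C cosh((x − a)/C),
the catenary. The constants C and a are fixed by the two endpoint conditions (and, for the hanging-chain problem, the length constraint selects C).
Now fit the given data. The endpoints x = ±5 are symmetric at equal height, so the catenary is even about its minimum: a = 0 and y(x) = C cosh(x/C). The lowest point is y(0) = C cosh(0) = C, and we are told y(0) = 3, so C = 3. Therefore
    y(x) = 3 cosh(x/3),
and at the endpoints
    y(±5) = 3 cosh(5/3).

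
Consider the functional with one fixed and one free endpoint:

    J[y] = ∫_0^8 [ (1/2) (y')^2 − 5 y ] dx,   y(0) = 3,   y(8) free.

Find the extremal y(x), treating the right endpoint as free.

The Lagrangian L = (1/2) (y')^2 − 5 y gives
    ∂L/∂y = −5,   ∂L/∂y' = y'.
Euler-Lagrange: d/dx(y') − (−5) = 0, i.e. y'' + 5 = 0, so
    y(x) = −(5/2) x^2 + C1 x + C2.
Fixed left endpoint y(0) = 3 ⇒ C2 = 3.
The right endpoint x = 8 is free, so the natural (transversality) condition is ∂L/∂y' |_{x=8} = 0, i.e. y'(8) = 0.
Compute y'(x) = −5 x + C1, so y'(8) = −40 + C1 = 0 ⇒ C1 = 40.
Therefore the extremal is
    y(x) = −(5/2) x^2 + 40 x + 3.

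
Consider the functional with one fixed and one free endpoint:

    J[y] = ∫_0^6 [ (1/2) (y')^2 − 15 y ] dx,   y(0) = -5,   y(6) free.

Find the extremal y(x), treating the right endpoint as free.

The Lagrangian L = (1/2) (y')^2 − 15 y gives
    ∂L/∂y = −15,   ∂L/∂y' = y'.
Euler-Lagrange: d/dx(y') − (−15) = 0, i.e. y'' + 15 = 0, so
    y(x) = −(15/2) x^2 + C1 x + C2.
Fixed left endpoint y(0) = -5 ⇒ C2 = -5.
The right endpoint x = 6 is free, so the natural (transversality) condition is ∂L/∂y' |_{x=6} = 0, i.e. y'(6) = 0.
Compute y'(x) = −15 x + C1, so y'(6) = −90 + C1 = 0 ⇒ C1 = 90.
Therefore the extremal is
    y(x) = −(15/2) x^2 + 90 x − 5.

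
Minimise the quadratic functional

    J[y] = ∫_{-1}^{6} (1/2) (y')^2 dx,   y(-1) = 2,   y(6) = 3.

The Lagrangian is L = (1/2) (y')^2.
Compute ∂L/∂y = 0, ∂L/∂y' = y'.
The Euler-Lagrange equation d/dx(∂L/∂y') − ∂L/∂y = 0 reduces to
    y'' = 0.
Its general solution is
    y(x) = A x + B,
with A, B fixed by the endpoint conditions.
Applying the endpoint conditions y(-1) = 2 and y(6) = 3: solve A·-1 + B = 2 and A·6 + B = 3. Subtracting gives A(6 − -1) = 3 − 2, so A = 1/7, and B = 2 − A·-1 = 15/7. Therefore
    y(x) = (1/7) x + 15/7.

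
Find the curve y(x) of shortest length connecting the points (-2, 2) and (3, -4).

Arc-length functional: J[y] = ∫ sqrt(1 + (y')^2) dx.
Lagrangian L = sqrt(1 + (y')^2) has no explicit y dependence, so ∂L/∂y = 0 and the Euler-Lagrange equation gives
    d/dx( y' / sqrt(1 + (y')^2) ) = 0  ⇒  y' / sqrt(1 + (y')^2) = const.
Hence y' is constant, so y(x) is affine.
Fitting the endpoints (-2, 2) and (3, -4):
    slope m = ((-4) − 2) / (3 − (-2)) = -6/5,
    intercept c = 2 − m·(-2) = -2/5.
Extremal: y(x) = (-6/5) x - 2/5.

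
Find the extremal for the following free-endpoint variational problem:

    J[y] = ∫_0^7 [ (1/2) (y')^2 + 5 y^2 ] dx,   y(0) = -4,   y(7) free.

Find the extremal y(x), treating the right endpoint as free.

The Lagrangian L = (1/2) (y')^2 + 5 y^2 gives
    ∂L/∂y = 10 y,   ∂L/∂y' = y'.
Euler-Lagrange: y'' − 10 y = 0.
With k = sqrt(10), the general solution is
    y(x) = A cosh(sqrt(10) x) + B sinh(sqrt(10) x).
Fixed left endpoint y(0) = -4 ⇒ A = -4.
The right endpoint x = 7 is free, so the natural (transversality) condition is ∂L/∂y' |_{x=7} = 0, i.e. y'(7) = 0.
Compute y'(x) = A k sinh(k x) + B k cosh(k x), so
    y'(7) = A k sinh(k·7) + B k cosh(k·7) = 0
    ⇒ B = −A tanh(k·7) = 4 tanh(sqrt(10)·7).
Therefore the extremal is
    y(x) = −4 cosh(sqrt(10) x) + 4 tanh(sqrt(10)·7) sinh(sqrt(10) x).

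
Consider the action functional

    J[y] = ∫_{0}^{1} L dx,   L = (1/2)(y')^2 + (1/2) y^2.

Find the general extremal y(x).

The Lagrangian is L = (1/2)(y')^2 + (1/2) y^2.
∂L/∂y = y.
∂L/∂y' = y'.
The Euler-Lagrange equation d/dx(∂L/∂y') − ∂L/∂y = 0 becomes:
    y'' - y = 0
General solution: y(x) = A e^x + B e^(-x), where A and B are arbitrary constants fixed by the endpoint conditions.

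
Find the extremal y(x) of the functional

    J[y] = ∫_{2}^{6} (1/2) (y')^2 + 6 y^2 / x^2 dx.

The Lagrangian is L = (1/2) (y')^2 + 6 y^2 / x^2.
Compute ∂L/∂y = 12y/x^2, ∂L/∂y' = y'.
The Euler-Lagrange equation d/dx(∂L/∂y') − ∂L/∂y = 0 reduces to
    y'' − 12/x^2 · y = 0  (x > 0).
Its general solution is
    y(x) = A x^4 + B x^(-3),
with A, B fixed by the endpoint conditions.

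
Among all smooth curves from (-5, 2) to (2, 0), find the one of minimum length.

Arc-length functional: J[y] = ∫ sqrt(1 + (y')^2) dx.
Lagrangian L = sqrt(1 + (y')^2) has no explicit y dependence, so ∂L/∂y = 0 and the Euler-Lagrange equation gives
    d/dx( y' / sqrt(1 + (y')^2) ) = 0  ⇒  y' / sqrt(1 + (y')^2) = const.
Hence y' is constant, so y(x) is affine.
Fitting the endpoints (-5, 2) and (2, 0):
    slope m = (0 − 2) / (2 − (-5)) = -2/7,
    intercept c = 2 − m·(-5) = 4/7.
Extremal: y(x) = (-2/7) x + 4/7.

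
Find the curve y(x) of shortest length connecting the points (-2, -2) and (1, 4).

Arc-length functional: J[y] = ∫ sqrt(1 + (y')^2) dx.
Lagrangian L = sqrt(1 + (y')^2) has no explicit y dependence, so ∂L/∂y = 0 and the Euler-Lagrange equation gives
    d/dx( y' / sqrt(1 + (y')^2) ) = 0  ⇒  y' / sqrt(1 + (y')^2) = const.
Hence y' is constant, so y(x) is affine.
Fitting the endpoints (-2, -2) and (1, 4):
    slope m = (4 − (-2)) / (1 − (-2)) = 2,
    intercept c = (-2) − m·(-2) = 2.
Extremal: y(x) = 2 x + 2.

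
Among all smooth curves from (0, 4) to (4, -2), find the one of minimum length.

Arc-length functional: J[y] = ∫ sqrt(1 + (y')^2) dx.
Lagrangian L = sqrt(1 + (y')^2) has no explicit y dependence, so ∂L/∂y = 0 and the Euler-Lagrange equation gives
    d/dx( y' / sqrt(1 + (y')^2) ) = 0  ⇒  y' / sqrt(1 + (y')^2) = const.
Hence y' is constant, so y(x) is affine.
Fitting the endpoints (0, 4) and (4, -2):
    slope m = ((-2) − 4) / (4 − 0) = -3/2,
    intercept c = 4 − m·0 = 4.
Extremal: y(x) = (-3/2) x + 4.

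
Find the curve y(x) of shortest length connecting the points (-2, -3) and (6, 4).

Arc-length functional: J[y] = ∫ sqrt(1 + (y')^2) dx.
Lagrangian L = sqrt(1 + (y')^2) has no explicit y dependence, so ∂L/∂y = 0 and the Euler-Lagrange equation gives
    d/dx( y' / sqrt(1 + (y')^2) ) = 0  ⇒  y' / sqrt(1 + (y')^2) = const.
Hence y' is constant, so y(x) is affine.
Fitting the endpoints (-2, -3) and (6, 4):
    slope m = (4 − (-3)) / (6 − (-2)) = 7/8,
    intercept c = (-3) − m·(-2) = -5/4.
Extremal: y(x) = (7/8) x - 5/4.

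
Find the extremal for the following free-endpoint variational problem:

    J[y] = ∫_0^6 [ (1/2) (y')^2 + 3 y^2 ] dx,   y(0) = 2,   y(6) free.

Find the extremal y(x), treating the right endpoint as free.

The Lagrangian L = (1/2) (y')^2 + 3 y^2 gives
    ∂L/∂y = 6 y,   ∂L/∂y' = y'.
Euler-Lagrange: y'' − 6 y = 0.
With k = sqrt(6), the general solution is
    y(x) = A cosh(sqrt(6) x) + B sinh(sqrt(6) x).
Fixed left endpoint y(0) = 2 ⇒ A = 2.
The right endpoint x = 6 is free, so the natural (transversality) condition is ∂L/∂y' |_{x=6} = 0, i.e. y'(6) = 0.
Compute y'(x) = A k sinh(k x) + B k cosh(k x), so
    y'(6) = A k sinh(k·6) + B k cosh(k·6) = 0
    ⇒ B = −A tanh(k·6) = − 2 tanh(sqrt(6)·6).
Therefore the extremal is
    y(x) = 2 cosh(sqrt(6) x) − 2 tanh(sqrt(6)·6) sinh(sqrt(6) x).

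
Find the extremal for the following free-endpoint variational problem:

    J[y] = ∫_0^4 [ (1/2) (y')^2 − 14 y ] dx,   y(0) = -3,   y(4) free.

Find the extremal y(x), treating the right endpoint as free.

The Lagrangian L = (1/2) (y')^2 − 14 y gives
    ∂L/∂y = −14,   ∂L/∂y' = y'.
Euler-Lagrange: d/dx(y') − (−14) = 0, i.e. y'' + 14 = 0, so
    y(x) = −(14/2) x^2 + C1 x + C2.
Fixed left endpoint y(0) = -3 ⇒ C2 = -3.
The right endpoint x = 4 is free, so the natural (transversality) condition is ∂L/∂y' |_{x=4} = 0, i.e. y'(4) = 0.
Compute y'(x) = −14 x + C1, so y'(4) = −56 + C1 = 0 ⇒ C1 = 56.
Therefore the extremal is
    y(x) = −7 x^2 + 56 x − 3.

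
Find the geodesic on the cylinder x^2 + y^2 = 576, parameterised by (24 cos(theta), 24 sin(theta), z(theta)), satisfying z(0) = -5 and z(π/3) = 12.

Parameterise the cylinder of radius R = 24 as
    r(θ) = (24 cos θ, 24 sin θ, z(θ)).
The arc-length element is
    ds = sqrt(576 + (dz/dθ)^2) dθ,
so the Lagrangian is L = sqrt(576 + z'^2).
L depends on z' only, not on z or θ, so ∂L/∂z = 0 and
    ∂L/∂z' = z' / sqrt(576 + z'^2).
The Euler-Lagrange equation gives
    d/dθ( z' / sqrt(576 + z'^2) ) = 0,
so z' is constant. Integrating once:
    z(θ) = a θ + b,
a helix on the cylinder (a straight line when the cylinder is unrolled). The constants a, b are determined by the endpoint conditions.
With endpoint conditions z(0) = -5 and z(π/3) = 12: from z(0) = b we get b = -5, and a·π/3 + -5 = 12 gives a = 51/π, so
    z(θ) = (51/π) θ − 5.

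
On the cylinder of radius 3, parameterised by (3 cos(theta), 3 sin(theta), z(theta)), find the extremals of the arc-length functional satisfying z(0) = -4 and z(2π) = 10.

Parameterise the cylinder of radius R = 3 as
    r(θ) = (3 cos θ, 3 sin θ, z(θ)).
The arc-length element is
    ds = sqrt(9 + (dz/dθ)^2) dθ,
so the Lagrangian is L = sqrt(9 + z'^2).
L depends on z' only, not on z or θ, so ∂L/∂z = 0 and
    ∂L/∂z' = z' / sqrt(9 + z'^2).
The Euler-Lagrange equation gives
    d/dθ( z' / sqrt(9 + z'^2) ) = 0,
so z' is constant. Integrating once:
    z(θ) = a θ + b,
a helix on the cylinder (a straight line when the cylinder is unrolled). The constants a, b are determined by the endpoint conditions.
With endpoint conditions z(0) = -4 and z(2π) = 10: from z(0) = b we get b = -4, and a·2π + -4 = 10 gives a = 7/π, so
    z(θ) = (7/π) θ − 4.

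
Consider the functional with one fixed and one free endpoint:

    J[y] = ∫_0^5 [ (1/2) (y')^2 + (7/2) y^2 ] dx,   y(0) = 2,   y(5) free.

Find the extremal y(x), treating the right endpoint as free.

The Lagrangian L = (1/2) (y')^2 + (7/2) y^2 gives
    ∂L/∂y = 7 y,   ∂L/∂y' = y'.
Euler-Lagrange: y'' − 7 y = 0.
With k = sqrt(7), the general solution is
    y(x) = A cosh(sqrt(7) x) + B sinh(sqrt(7) x).
Fixed left endpoint y(0) = 2 ⇒ A = 2.
The right endpoint x = 5 is free, so the natural (transversality) condition is ∂L/∂y' |_{x=5} = 0, i.e. y'(5) = 0.
Compute y'(x) = A k sinh(k x) + B k cosh(k x), so
    y'(5) = A k sinh(k·5) + B k cosh(k·5) = 0
    ⇒ B = −A tanh(k·5) = − 2 tanh(sqrt(7)·5).
Therefore the extremal is
    y(x) = 2 cosh(sqrt(7) x) − 2 tanh(sqrt(7)·5) sinh(sqrt(7) x).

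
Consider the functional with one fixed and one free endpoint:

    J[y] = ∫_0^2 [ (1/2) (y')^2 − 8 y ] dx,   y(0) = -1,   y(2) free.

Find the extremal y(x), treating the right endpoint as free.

The Lagrangian L = (1/2) (y')^2 − 8 y gives
    ∂L/∂y = −8,   ∂L/∂y' = y'.
Euler-Lagrange: d/dx(y') − (−8) = 0, i.e. y'' + 8 = 0, so
    y(x) = −(8/2) x^2 + C1 x + C2.
Fixed left endpoint y(0) = -1 ⇒ C2 = -1.
The right endpoint x = 2 is free, so the natural (transversality) condition is ∂L/∂y' |_{x=2} = 0, i.e. y'(2) = 0.
Compute y'(x) = −8 x + C1, so y'(2) = −16 + C1 = 0 ⇒ C1 = 16.
Therefore the extremal is
    y(x) = −4 x^2 + 16 x − 1.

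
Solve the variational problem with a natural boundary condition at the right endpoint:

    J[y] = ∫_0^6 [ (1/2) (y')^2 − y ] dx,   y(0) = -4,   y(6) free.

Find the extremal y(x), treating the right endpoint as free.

The Lagrangian L = (1/2) (y')^2 − y gives
    ∂L/∂y = −1,   ∂L/∂y' = y'.
Euler-Lagrange: d/dx(y') − (−1) = 0, i.e. y'' + 1 = 0, so
    y(x) = −(1/2) x^2 + C1 x + C2.
Fixed left endpoint y(0) = -4 ⇒ C2 = -4.
The right endpoint x = 6 is free, so the natural (transversality) condition is ∂L/∂y' |_{x=6} = 0, i.e. y'(6) = 0.
Compute y'(x) = −1 x + C1, so y'(6) = −6 + C1 = 0 ⇒ C1 = 6.
Therefore the extremal is
    y(x) = −x^2/2 + 6 x − 4.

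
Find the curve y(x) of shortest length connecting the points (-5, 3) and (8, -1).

Arc-length functional: J[y] = ∫ sqrt(1 + (y')^2) dx.
Lagrangian L = sqrt(1 + (y')^2) has no explicit y dependence, so ∂L/∂y = 0 and the Euler-Lagrange equation gives
    d/dx( y' / sqrt(1 + (y')^2) ) = 0  ⇒  y' / sqrt(1 + (y')^2) = const.
Hence y' is constant, so y(x) is affine.
Fitting the endpoints (-5, 3) and (8, -1):
    slope m = ((-1) − 3) / (8 − (-5)) = -4/13,
    intercept c = 3 − m·(-5) = 19/13.
Extremal: y(x) = (-4/13) x + 19/13.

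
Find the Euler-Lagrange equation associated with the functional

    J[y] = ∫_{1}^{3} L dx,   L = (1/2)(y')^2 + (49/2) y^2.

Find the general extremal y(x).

The Lagrangian is L = (1/2)(y')^2 + (49/2) y^2.
∂L/∂y = 49y.
∂L/∂y' = y'.
The Euler-Lagrange equation d/dx(∂L/∂y') − ∂L/∂y = 0 becomes:
    y'' - 49 y = 0
General solution: y(x) = A e^(7x) + B e^(-7x), where A and B are arbitrary constants fixed by the endpoint conditions.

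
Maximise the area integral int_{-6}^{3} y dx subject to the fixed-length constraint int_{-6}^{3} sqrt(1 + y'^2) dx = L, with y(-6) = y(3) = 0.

Set up the augmented Lagrangian using a multiplier λ for the length constraint:
    F(y, y') = y − λ sqrt(1 + y'^2).
F has no explicit x dependence, so the Beltrami identity yields a first integral
    F − y' ∂F/∂y' = C.
Compute ∂F/∂y' = −λ y' / sqrt(1 + y'^2). Then
    y − λ sqrt(1 + y'^2) + λ y'^2 / sqrt(1 + y'^2) = C
    ⇒  y − λ / sqrt(1 + y'^2) = C.
Solving for y' and integrating gives
    (x − a)^2 + (y − b)^2 = λ^2,
a circular arc of radius λ. The constants a, b are determined by the endpoint conditions y(-6) = y(3) = 0, and λ is fixed implicitly by the length constraint
    ∫_{-6}^{3} sqrt(1 + y'^2) dx = L.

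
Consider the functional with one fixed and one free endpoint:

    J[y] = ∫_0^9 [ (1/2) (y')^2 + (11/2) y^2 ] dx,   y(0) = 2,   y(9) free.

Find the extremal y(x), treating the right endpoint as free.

The Lagrangian L = (1/2) (y')^2 + (11/2) y^2 gives
    ∂L/∂y = 11 y,   ∂L/∂y' = y'.
Euler-Lagrange: y'' − 11 y = 0.
With k = sqrt(11), the general solution is
    y(x) = A cosh(sqrt(11) x) + B sinh(sqrt(11) x).
Fixed left endpoint y(0) = 2 ⇒ A = 2.
The right endpoint x = 9 is free, so the natural (transversality) condition is ∂L/∂y' |_{x=9} = 0, i.e. y'(9) = 0.
Compute y'(x) = A k sinh(k x) + B k cosh(k x), so
    y'(9) = A k sinh(k·9) + B k cosh(k·9) = 0
    ⇒ B = −A tanh(k·9) = − 2 tanh(sqrt(11)·9).
Therefore the extremal is
    y(x) = 2 cosh(sqrt(11) x) − 2 tanh(sqrt(11)·9) sinh(sqrt(11) x).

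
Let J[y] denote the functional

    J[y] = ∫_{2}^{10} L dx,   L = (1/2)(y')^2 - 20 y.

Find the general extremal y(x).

The Lagrangian is L = (1/2)(y')^2 - 20 y.
∂L/∂y = -20.
∂L/∂y' = y'.
The Euler-Lagrange equation d/dx(∂L/∂y') − ∂L/∂y = 0 becomes:
    y'' + 20 = 0
General solution: y(x) = -10 x^2 + A x + B, where A and B are arbitrary constants fixed by the endpoint conditions.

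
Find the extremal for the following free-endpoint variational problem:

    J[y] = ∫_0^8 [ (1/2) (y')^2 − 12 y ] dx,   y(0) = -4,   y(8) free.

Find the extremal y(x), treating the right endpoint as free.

The Lagrangian L = (1/2) (y')^2 − 12 y gives
    ∂L/∂y = −12,   ∂L/∂y' = y'.
Euler-Lagrange: d/dx(y') − (−12) = 0, i.e. y'' + 12 = 0, so
    y(x) = −(12/2) x^2 + C1 x + C2.
Fixed left endpoint y(0) = -4 ⇒ C2 = -4.
The right endpoint x = 8 is free, so the natural (transversality) condition is ∂L/∂y' |_{x=8} = 0, i.e. y'(8) = 0.
Compute y'(x) = −12 x + C1, so y'(8) = −96 + C1 = 0 ⇒ C1 = 96.
Therefore the extremal is
    y(x) = −6 x^2 + 96 x − 4.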